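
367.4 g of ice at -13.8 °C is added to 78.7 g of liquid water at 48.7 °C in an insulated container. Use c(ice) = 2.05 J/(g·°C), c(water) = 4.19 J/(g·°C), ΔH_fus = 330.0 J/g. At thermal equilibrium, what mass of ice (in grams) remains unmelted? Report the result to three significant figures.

m_ice remaining = 350 g

Heat to warm all ice to 0 °C: 367.4×2.05×13.8 = 10394 J
Heat released by water cooling to 0 °C: 78.7×4.19×48.7 = 16059 J
16059 J < 10394 + 367.4×330.0 = 131636 J, so not all ice melts; final T = 0 °C.
Heat left for melting: 16059 − 10394 = 5665 J
Mass melted = 5665 / 330.0 = 17.17 g
Ice remaining = 367.4 − 17.17 = 350.23 g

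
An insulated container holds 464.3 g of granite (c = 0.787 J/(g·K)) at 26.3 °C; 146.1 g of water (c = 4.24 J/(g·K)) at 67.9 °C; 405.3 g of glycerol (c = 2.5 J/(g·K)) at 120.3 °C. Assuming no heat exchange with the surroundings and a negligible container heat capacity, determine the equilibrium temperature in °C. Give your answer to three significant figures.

T_f = 86.9 °C

Σ mᵢcᵢ(T − Tᵢ) = 0  ⇒  T = Σ mᵢcᵢTᵢ / Σ mᵢcᵢ
Σ mᵢcᵢ = 464.3×0.787 + 146.1×4.24 + 405.3×2.5 = 1998.1181
Σ mᵢcᵢTᵢ = 365.4041×26.3 + 619.464×67.9 + 1013.25×120.3 = 173570
T = 173570 / 1998.1181 = 86.87 °C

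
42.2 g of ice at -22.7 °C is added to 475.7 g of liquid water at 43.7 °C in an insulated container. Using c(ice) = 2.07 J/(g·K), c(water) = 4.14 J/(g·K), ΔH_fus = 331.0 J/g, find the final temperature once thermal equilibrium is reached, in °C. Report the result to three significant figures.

Heat to bring ice to 0 °C and melt it: q₁ = 42.2×2.07×22.7 + 42.2×331.0 = 15951 J
Heat the water can supply cooling to 0 °C: 475.7×4.14×43.7 = 86062.7 J > q₁, so all ice melts.
Energy balance: 475.7×4.14×(43.7 − T) = 15951 + 42.2×4.14×(T − 0)
1969.398(43.7 − T) = 15951 + 174.708 T
86062.7 − 15951 = 2144.106 T
T = 70111.7 / 2144.106 = 32.70 °C

T_f = 32.7 °C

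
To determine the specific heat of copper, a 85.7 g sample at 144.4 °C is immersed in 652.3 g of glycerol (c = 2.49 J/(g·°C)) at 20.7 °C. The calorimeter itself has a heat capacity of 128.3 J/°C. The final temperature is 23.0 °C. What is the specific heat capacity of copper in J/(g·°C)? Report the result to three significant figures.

q_gained = (652.3 × 2.49 + 128.3) × (23.0 − 20.7) = 4031 J
q_lost = 85.7 × c × (144.4 − 23.0) = 10403.98 c
Set equal: c = 4031 / 10403.98 = 0.387 J/(g·°C)

c = 0.387 J/(g·°C)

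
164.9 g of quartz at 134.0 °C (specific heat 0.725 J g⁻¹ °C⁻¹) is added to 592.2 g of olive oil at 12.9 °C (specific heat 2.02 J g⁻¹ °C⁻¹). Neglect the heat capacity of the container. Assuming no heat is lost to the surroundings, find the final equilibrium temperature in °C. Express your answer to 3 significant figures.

T_f = 23.9 °C

Heat lost by quartz = heat gained by olive oil.
(164.9)(0.725)(134.0 − T) = (592.2)(2.02)(T − 12.9)
119.5525 (134.0 − T) = 1196.244 (T − 12.9)
16020 − 119.5525 T = 1196.244 T − 15432
31452 = 1315.7965 T
T = 23.90 °C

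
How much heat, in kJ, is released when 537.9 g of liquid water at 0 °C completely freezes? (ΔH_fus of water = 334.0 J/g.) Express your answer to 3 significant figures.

q = m × ΔH_fus = 537.9 × 334.0 = 179700 J = 180 kJ

q = 180 kJ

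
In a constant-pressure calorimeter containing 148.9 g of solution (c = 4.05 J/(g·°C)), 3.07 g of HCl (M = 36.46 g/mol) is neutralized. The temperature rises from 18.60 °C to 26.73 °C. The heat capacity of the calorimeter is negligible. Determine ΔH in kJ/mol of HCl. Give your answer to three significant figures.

ΔH = -58.2 kJ/mol

|ΔT| = |26.73 − 18.60| = 8.13 °C
|q_surr| = (148.9 × 4.05) × 8.13 = 603.045 × 8.13 = 4903 J
n(HCl) = 3.07 / 36.46 = 0.08420 mol
Temperature rose, so q_rxn = −|q_surr| = -4.903 kJ
ΔH = q_rxn / n = -58.23 kJ/mol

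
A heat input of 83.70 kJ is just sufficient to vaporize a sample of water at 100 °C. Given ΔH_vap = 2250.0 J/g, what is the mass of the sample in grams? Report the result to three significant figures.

m = q / ΔH_vap = 83700 J / 2250.0 J/g = 37.2 g

m = 37.2 g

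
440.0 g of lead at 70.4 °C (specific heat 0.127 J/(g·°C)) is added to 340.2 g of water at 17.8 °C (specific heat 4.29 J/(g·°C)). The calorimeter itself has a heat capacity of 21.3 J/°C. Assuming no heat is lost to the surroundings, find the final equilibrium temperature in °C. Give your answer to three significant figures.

T_f = 19.7 °C

Heat lost by lead = heat gained by water + calorimeter.
(440.0)(0.127)(70.4 − T) = [(340.2)(4.29) + 21.3](T − 17.8)
55.88 (70.4 − T) = 1480.758 (T − 17.8)
3934.0 − 55.88 T = 1480.758 T − 26357
30291.0 = 1536.638 T
T = 19.71 °C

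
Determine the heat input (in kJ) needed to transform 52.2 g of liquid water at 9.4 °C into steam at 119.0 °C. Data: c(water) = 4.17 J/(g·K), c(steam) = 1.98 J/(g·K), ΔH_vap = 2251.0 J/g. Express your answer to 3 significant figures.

q = 139 kJ

q1 (heat water 9.4→100.0 °C): 52.2 × 4.17 × 90.6 = 19721 J
q2 (vaporize at 100 °C): 52.2 × 2251.0 = 117502 J
q3 (heat steam 100.0→119.0 °C): 52.2 × 1.98 × 19.0 = 1964 J
Total: 19721 + 117502 + 1964 = 139187 J = 139 kJ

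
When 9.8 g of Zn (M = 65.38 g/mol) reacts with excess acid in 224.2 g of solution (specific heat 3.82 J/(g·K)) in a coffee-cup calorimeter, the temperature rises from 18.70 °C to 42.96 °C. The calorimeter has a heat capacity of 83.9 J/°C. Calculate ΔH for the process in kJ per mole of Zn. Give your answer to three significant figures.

ΔH = -152 kJ/mol

|ΔT| = |42.96 − 18.70| = 24.26 °C
|q_surr| = (224.2 × 3.82 + 83.9) × 24.26 = 940.344 × 24.26 = 22810 J
n(Zn) = 9.8 / 65.38 = 0.1499 mol
Temperature rose, so q_rxn = −|q_surr| = -22.81 kJ
ΔH = q_rxn / n = -152.2 kJ/mol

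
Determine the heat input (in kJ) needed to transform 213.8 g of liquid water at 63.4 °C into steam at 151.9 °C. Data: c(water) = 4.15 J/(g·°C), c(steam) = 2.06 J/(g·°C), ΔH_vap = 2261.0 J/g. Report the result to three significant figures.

q1 (heat water 63.4→100.0 °C): 213.8 × 4.15 × 36.6 = 32474 J
q2 (vaporize at 100 °C): 213.8 × 2261.0 = 483402 J
q3 (heat steam 100.0→151.9 °C): 213.8 × 2.06 × 51.9 = 22858 J
Total: 32474 + 483402 + 22858 = 538734 J = 539 kJ

q = 539 kJ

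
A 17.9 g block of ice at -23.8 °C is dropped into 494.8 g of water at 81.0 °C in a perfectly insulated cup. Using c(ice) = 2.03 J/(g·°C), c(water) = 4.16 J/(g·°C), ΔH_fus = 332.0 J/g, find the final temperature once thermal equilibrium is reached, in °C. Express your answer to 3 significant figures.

Heat to bring ice to 0 °C and melt it: q₁ = 17.9×2.03×23.8 + 17.9×332.0 = 6807.6 J
Heat the water can supply cooling to 0 °C: 494.8×4.16×81.0 = 166728 J > q₁, so all ice melts.
Energy balance: 494.8×4.16×(81.0 − T) = 6807.6 + 17.9×4.16×(T − 0)
2058.368(81.0 − T) = 6807.6 + 74.464 T
166728 − 6807.6 = 2132.832 T
T = 159920.4 / 2132.832 = 74.98 °C

T_f = 75.0 °C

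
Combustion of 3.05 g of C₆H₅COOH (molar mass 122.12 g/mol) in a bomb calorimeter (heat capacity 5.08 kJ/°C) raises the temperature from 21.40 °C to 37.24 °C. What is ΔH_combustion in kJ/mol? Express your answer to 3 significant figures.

ΔT = 37.24 − 21.40 = 15.84 °C
q_cal = C_cal × ΔT = 5.08 × 15.84 = 80.4672 kJ
n = 3.05 / 122.12 = 0.02498 mol
q_rxn = −q_cal = -80.4672 kJ
ΔH = -80.4672 / 0.02498 = -3221 kJ/mol

ΔH = -3220 kJ/mol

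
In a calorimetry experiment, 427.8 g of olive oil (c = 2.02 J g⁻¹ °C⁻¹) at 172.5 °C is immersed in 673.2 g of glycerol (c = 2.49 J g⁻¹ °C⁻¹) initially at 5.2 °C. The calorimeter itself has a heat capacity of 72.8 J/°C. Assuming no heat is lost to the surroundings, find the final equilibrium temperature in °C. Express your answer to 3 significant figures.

Heat lost by olive oil = heat gained by glycerol + calorimeter.
(427.8)(2.02)(172.5 − T) = [(673.2)(2.49) + 72.8](T − 5.2)
864.156 (172.5 − T) = 1749.068 (T − 5.2)
149070 − 864.156 T = 1749.068 T − 9095.2
158165.2 = 2613.224 T
T = 60.52 °C

T_f = 60.5 °C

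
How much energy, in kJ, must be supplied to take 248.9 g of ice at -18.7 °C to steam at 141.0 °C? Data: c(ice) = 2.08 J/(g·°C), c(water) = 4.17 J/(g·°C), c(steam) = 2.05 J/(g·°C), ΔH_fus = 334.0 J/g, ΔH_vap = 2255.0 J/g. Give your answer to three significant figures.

q1 (heat ice -18.7→0.0 °C): 248.9 × 2.08 × 18.7 = 9681 J
q2 (melt at 0 °C): 248.9 × 334.0 = 83133 J
q3 (heat water 0.0→100.0 °C): 248.9 × 4.17 × 100.0 = 103791 J
q4 (vaporize at 100 °C): 248.9 × 2255.0 = 561270 J
q5 (heat steam 100.0→141.0 °C): 248.9 × 2.05 × 41.0 = 20920 J
Total: 9681 + 83133 + 103791 + 561270 + 20920 = 778795 J = 779 kJ

q = 779 kJ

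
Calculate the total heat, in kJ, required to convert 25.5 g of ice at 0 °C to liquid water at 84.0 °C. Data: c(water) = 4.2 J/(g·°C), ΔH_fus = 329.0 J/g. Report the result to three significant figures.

q1 (melt at 0 °C): 25.5 × 329.0 = 8390 J
q2 (heat water 0.0→84.0 °C): 25.5 × 4.2 × 84.0 = 8996 J
Total: 8390 + 8996 = 17386 J = 17.4 kJ

q = 17.4 kJ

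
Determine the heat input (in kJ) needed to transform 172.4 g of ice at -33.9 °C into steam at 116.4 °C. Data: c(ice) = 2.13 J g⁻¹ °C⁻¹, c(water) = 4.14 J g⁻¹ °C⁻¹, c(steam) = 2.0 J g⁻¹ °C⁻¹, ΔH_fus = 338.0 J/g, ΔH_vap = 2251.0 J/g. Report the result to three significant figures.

q = 536 kJ

q1 (heat ice -33.9→0.0 °C): 172.4 × 2.13 × 33.9 = 12448 J
q2 (melt at 0 °C): 172.4 × 338.0 = 58271 J
q3 (heat water 0.0→100.0 °C): 172.4 × 4.14 × 100.0 = 71374 J
q4 (vaporize at 100 °C): 172.4 × 2251.0 = 388072 J
q5 (heat steam 100.0→116.4 °C): 172.4 × 2.0 × 16.4 = 5655 J
Total: 12448 + 58271 + 71374 + 388072 + 5655 = 535820 J = 536 kJ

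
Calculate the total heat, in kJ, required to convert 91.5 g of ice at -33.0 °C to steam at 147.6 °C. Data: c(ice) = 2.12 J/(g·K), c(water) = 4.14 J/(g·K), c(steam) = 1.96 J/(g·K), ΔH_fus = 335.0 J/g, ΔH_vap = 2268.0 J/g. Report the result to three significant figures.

q1 (heat ice -33.0→0.0 °C): 91.5 × 2.12 × 33.0 = 6401 J
q2 (melt at 0 °C): 91.5 × 335.0 = 30653 J
q3 (heat water 0.0→100.0 °C): 91.5 × 4.14 × 100.0 = 37881 J
q4 (vaporize at 100 °C): 91.5 × 2268.0 = 207522 J
q5 (heat steam 100.0→147.6 °C): 91.5 × 1.96 × 47.6 = 8537 J
Total: 6401 + 30653 + 37881 + 207522 + 8537 = 290994 J = 291 kJ

q = 291 kJ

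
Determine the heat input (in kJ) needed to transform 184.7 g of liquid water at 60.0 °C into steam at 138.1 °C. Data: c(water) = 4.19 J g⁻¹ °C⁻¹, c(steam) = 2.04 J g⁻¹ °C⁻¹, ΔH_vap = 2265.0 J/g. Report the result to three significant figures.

q = 464 kJ

q1 (heat water 60.0→100.0 °C): 184.7 × 4.19 × 40.0 = 30956 J
q2 (vaporize at 100 °C): 184.7 × 2265.0 = 418346 J
q3 (heat steam 100.0→138.1 °C): 184.7 × 2.04 × 38.1 = 14356 J
Total: 30956 + 418346 + 14356 = 463658 J = 464 kJ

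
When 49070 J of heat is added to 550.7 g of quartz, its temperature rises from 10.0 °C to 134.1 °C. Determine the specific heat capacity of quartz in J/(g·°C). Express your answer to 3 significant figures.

c = q / (m ΔT) = 49070 / (550.7 × 124.1)
c = 49070 / 68341.87 = 0.718 J/(g·°C)

c = 0.718 J/(g·°C)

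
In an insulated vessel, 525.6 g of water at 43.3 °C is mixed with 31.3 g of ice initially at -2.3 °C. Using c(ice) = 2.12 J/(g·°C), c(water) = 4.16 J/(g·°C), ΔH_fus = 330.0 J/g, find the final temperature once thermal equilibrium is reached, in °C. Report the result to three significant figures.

Heat to bring ice to 0 °C and melt it: q₁ = 31.3×2.12×2.3 + 31.3×330.0 = 10482 J
Heat the water can supply cooling to 0 °C: 525.6×4.16×43.3 = 94675.3 J > q₁, so all ice melts.
Energy balance: 525.6×4.16×(43.3 − T) = 10482 + 31.3×4.16×(T − 0)
2186.496(43.3 − T) = 10482 + 130.208 T
94675.3 − 10482 = 2316.704 T
T = 84193.3 / 2316.704 = 36.34 °C

T_f = 36.3 °C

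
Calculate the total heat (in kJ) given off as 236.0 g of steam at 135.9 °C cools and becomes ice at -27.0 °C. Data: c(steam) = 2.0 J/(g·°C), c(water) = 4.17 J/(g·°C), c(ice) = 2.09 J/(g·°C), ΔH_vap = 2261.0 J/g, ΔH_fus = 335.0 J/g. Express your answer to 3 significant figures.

q1 (cool steam 135.9→100 °C): 236.0 × 2.0 × 35.9 = 16945 J
q2 (condense at 100 °C): 236.0 × 2261.0 = 533596 J
q3 (cool water 100→0 °C): 236.0 × 4.17 × 100.0 = 98412 J
q4 (freeze at 0 °C): 236.0 × 335.0 = 79060 J
q5 (cool ice 0→-27.0 °C): 236.0 × 2.09 × 27.0 = 13317 J
Total: 16945 + 533596 + 98412 + 79060 + 13317 = 741330 J = 741 kJ

q = 741 kJ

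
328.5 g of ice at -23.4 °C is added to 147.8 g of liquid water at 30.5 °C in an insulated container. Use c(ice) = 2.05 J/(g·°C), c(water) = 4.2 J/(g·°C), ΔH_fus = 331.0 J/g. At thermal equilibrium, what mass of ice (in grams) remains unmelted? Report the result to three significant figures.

Heat to warm all ice to 0 °C: 328.5×2.05×23.4 = 15758 J
Heat released by water cooling to 0 °C: 147.8×4.2×30.5 = 18933 J
18933 J < 15758 + 328.5×331.0 = 124491.5 J, so not all ice melts; final T = 0 °C.
Heat left for melting: 18933 − 15758 = 3175 J
Mass melted = 3175 / 331.0 = 9.592 g
Ice remaining = 328.5 − 9.592 = 318.908 g

m_ice remaining = 319 g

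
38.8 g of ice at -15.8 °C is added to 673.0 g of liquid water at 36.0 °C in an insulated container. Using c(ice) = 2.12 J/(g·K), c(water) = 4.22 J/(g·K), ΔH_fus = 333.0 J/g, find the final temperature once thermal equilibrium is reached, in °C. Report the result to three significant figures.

Heat to bring ice to 0 °C and melt it: q₁ = 38.8×2.12×15.8 + 38.8×333.0 = 14220 J
Heat the water can supply cooling to 0 °C: 673.0×4.22×36.0 = 102242 J > q₁, so all ice melts.
Energy balance: 673.0×4.22×(36.0 − T) = 14220 + 38.8×4.22×(T − 0)
2840.06(36.0 − T) = 14220 + 163.736 T
102242 − 14220 = 3003.796 T
T = 88022 / 3003.796 = 29.30 °C

T_f = 29.3 °C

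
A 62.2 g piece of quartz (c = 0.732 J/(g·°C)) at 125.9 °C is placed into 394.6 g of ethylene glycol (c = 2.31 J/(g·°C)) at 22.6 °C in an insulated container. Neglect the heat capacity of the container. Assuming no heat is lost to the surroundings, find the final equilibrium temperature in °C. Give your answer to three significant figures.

T_f = 27.5 °C

Heat lost by quartz = heat gained by ethylene glycol.
(62.2)(0.732)(125.9 − T) = (394.6)(2.31)(T − 22.6)
45.5304 (125.9 − T) = 911.526 (T − 22.6)
5732.3 − 45.5304 T = 911.526 T − 20600
26332.3 = 957.0564 T
T = 27.51 °C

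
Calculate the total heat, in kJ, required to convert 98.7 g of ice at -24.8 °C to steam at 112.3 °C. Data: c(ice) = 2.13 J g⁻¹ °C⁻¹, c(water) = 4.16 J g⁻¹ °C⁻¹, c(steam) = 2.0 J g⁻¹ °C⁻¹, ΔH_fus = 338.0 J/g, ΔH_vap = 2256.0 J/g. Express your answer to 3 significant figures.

q = 305 kJ

q1 (heat ice -24.8→0.0 °C): 98.7 × 2.13 × 24.8 = 5214 J
q2 (melt at 0 °C): 98.7 × 338.0 = 33361 J
q3 (heat water 0.0→100.0 °C): 98.7 × 4.16 × 100.0 = 41059 J
q4 (vaporize at 100 °C): 98.7 × 2256.0 = 222667 J
q5 (heat steam 100.0→112.3 °C): 98.7 × 2.0 × 12.3 = 2428 J
Total: 5214 + 33361 + 41059 + 222667 + 2428 = 304729 J = 305 kJ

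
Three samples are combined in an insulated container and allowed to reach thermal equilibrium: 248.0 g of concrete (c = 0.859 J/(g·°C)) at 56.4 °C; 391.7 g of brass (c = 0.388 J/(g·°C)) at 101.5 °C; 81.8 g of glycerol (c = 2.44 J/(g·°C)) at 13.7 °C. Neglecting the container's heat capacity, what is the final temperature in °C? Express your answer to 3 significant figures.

Σ mᵢcᵢ(T − Tᵢ) = 0  ⇒  T = Σ mᵢcᵢTᵢ / Σ mᵢcᵢ
Σ mᵢcᵢ = 248.0×0.859 + 391.7×0.388 + 81.8×2.44 = 564.6036
Σ mᵢcᵢTᵢ = 213.032×56.4 + 151.9796×101.5 + 199.592×13.7 = 30175
T = 30175 / 564.6036 = 53.44 °C

T_f = 53.4 °C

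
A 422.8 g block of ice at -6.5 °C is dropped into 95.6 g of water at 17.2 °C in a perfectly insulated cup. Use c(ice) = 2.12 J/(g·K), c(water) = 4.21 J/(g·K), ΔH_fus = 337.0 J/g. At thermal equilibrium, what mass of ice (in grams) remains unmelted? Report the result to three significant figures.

m_ice remaining = 420 g

Heat to warm all ice to 0 °C: 422.8×2.12×6.5 = 5826.2 J
Heat released by water cooling to 0 °C: 95.6×4.21×17.2 = 6922.6 J
6922.6 J < 5826.2 + 422.8×337.0 = 148309.8 J, so not all ice melts; final T = 0 °C.
Heat left for melting: 6922.6 − 5826.2 = 1096.4 J
Mass melted = 1096.4 / 337.0 = 3.253 g
Ice remaining = 422.8 − 3.253 = 419.547 g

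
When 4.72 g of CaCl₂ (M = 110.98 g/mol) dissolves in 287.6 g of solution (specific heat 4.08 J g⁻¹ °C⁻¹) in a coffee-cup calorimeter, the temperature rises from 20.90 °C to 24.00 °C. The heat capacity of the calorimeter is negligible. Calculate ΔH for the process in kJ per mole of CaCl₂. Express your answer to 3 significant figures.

|ΔT| = |24.00 − 20.90| = 3.10 °C
|q_surr| = (287.6 × 4.08) × 3.10 = 1173.408 × 3.10 = 3638 J
n(CaCl₂) = 4.72 / 110.98 = 0.04253 mol
Temperature rose, so q_rxn = −|q_surr| = -3.638 kJ
ΔH = q_rxn / n = -85.54 kJ/mol

ΔH = -85.5 kJ/mol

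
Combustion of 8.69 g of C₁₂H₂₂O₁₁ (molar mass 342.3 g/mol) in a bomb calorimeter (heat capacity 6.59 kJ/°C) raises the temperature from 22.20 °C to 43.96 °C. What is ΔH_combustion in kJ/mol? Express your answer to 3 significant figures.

ΔH = -5650 kJ/mol

ΔT = 43.96 − 22.20 = 21.76 °C
q_cal = C_cal × ΔT = 6.59 × 21.76 = 143.3984 kJ
n = 8.69 / 342.3 = 0.02539 mol
q_rxn = −q_cal = -143.3984 kJ
ΔH = -143.3984 / 0.02539 = -5648 kJ/mol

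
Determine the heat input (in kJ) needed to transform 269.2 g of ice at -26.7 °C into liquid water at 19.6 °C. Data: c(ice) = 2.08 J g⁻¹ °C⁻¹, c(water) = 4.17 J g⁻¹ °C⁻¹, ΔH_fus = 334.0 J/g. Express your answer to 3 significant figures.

q = 127 kJ

q1 (heat ice -26.7→0.0 °C): 269.2 × 2.08 × 26.7 = 14950 J
q2 (melt at 0 °C): 269.2 × 334.0 = 89913 J
q3 (heat water 0.0→19.6 °C): 269.2 × 4.17 × 19.6 = 22002 J
Total: 14950 + 89913 + 22002 = 126865 J = 127 kJ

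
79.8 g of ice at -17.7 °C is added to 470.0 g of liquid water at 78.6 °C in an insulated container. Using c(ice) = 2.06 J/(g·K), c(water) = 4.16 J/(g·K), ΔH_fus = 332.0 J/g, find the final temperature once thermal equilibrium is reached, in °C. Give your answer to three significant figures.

Heat to bring ice to 0 °C and melt it: q₁ = 79.8×2.06×17.7 + 79.8×332.0 = 29403 J
Heat the water can supply cooling to 0 °C: 470.0×4.16×78.6 = 153679 J > q₁, so all ice melts.
Energy balance: 470.0×4.16×(78.6 − T) = 29403 + 79.8×4.16×(T − 0)
1955.2(78.6 − T) = 29403 + 331.968 T
153679 − 29403 = 2287.168 T
T = 124276 / 2287.168 = 54.34 °C

T_f = 54.3 °C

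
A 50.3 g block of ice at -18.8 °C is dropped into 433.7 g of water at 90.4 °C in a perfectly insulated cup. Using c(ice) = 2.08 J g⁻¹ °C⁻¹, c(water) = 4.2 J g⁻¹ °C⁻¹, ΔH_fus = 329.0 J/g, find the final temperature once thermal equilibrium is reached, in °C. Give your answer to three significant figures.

T_f = 71.9 °C

Heat to bring ice to 0 °C and melt it: q₁ = 50.3×2.08×18.8 + 50.3×329.0 = 18516 J
Heat the water can supply cooling to 0 °C: 433.7×4.2×90.4 = 164667 J > q₁, so all ice melts.
Energy balance: 433.7×4.2×(90.4 − T) = 18516 + 50.3×4.2×(T − 0)
1821.54(90.4 − T) = 18516 + 211.26 T
164667 − 18516 = 2032.80 T
T = 146151 / 2032.80 = 71.90 °C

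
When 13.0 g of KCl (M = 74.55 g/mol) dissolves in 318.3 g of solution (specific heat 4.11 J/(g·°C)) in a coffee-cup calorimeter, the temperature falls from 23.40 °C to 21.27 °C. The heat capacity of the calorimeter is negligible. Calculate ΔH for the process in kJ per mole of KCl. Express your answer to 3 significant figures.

ΔH = 16.0 kJ/mol

|ΔT| = |21.27 − 23.40| = 2.13 °C
|q_surr| = (318.3 × 4.11) × 2.13 = 1308.213 × 2.13 = 2786 J
n(KCl) = 13.0 / 74.55 = 0.1744 mol
Temperature fell, so q_rxn = +|q_surr| = 2.786 kJ
ΔH = q_rxn / n = 15.97 kJ/mol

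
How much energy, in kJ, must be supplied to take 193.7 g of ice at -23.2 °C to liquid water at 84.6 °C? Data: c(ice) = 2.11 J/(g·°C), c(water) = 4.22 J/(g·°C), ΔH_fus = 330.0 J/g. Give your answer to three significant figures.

q1 (heat ice -23.2→0.0 °C): 193.7 × 2.11 × 23.2 = 9482 J
q2 (melt at 0 °C): 193.7 × 330.0 = 63921 J
q3 (heat water 0.0→84.6 °C): 193.7 × 4.22 × 84.6 = 69153 J
Total: 9482 + 63921 + 69153 = 142556 J = 143 kJ

q = 143 kJ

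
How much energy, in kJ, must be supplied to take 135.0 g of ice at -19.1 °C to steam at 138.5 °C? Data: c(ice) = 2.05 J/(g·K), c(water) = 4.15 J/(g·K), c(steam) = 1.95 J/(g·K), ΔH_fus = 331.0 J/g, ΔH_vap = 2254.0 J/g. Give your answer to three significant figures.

q1 (heat ice -19.1→0.0 °C): 135.0 × 2.05 × 19.1 = 5286 J
q2 (melt at 0 °C): 135.0 × 331.0 = 44685 J
q3 (heat water 0.0→100.0 °C): 135.0 × 4.15 × 100.0 = 56025 J
q4 (vaporize at 100 °C): 135.0 × 2254.0 = 304290 J
q5 (heat steam 100.0→138.5 °C): 135.0 × 1.95 × 38.5 = 10135 J
Total: 5286 + 44685 + 56025 + 304290 + 10135 = 420421 J = 420 kJ

q = 420 kJ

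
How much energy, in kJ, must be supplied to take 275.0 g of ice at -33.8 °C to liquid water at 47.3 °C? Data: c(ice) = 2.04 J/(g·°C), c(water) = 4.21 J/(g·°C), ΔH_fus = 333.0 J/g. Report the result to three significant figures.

q1 (heat ice -33.8→0.0 °C): 275.0 × 2.04 × 33.8 = 18962 J
q2 (melt at 0 °C): 275.0 × 333.0 = 91575 J
q3 (heat water 0.0→47.3 °C): 275.0 × 4.21 × 47.3 = 54762 J
Total: 18962 + 91575 + 54762 = 165299 J = 165 kJ

q = 165 kJ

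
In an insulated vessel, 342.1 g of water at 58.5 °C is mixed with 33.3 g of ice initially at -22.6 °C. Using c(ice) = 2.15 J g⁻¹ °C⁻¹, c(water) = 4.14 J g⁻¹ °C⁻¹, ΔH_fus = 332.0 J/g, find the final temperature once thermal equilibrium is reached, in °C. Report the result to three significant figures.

Heat to bring ice to 0 °C and melt it: q₁ = 33.3×2.15×22.6 + 33.3×332.0 = 12674 J
Heat the water can supply cooling to 0 °C: 342.1×4.14×58.5 = 82853.2 J > q₁, so all ice melts.
Energy balance: 342.1×4.14×(58.5 − T) = 12674 + 33.3×4.14×(T − 0)
1416.294(58.5 − T) = 12674 + 137.862 T
82853.2 − 12674 = 1554.156 T
T = 70179.2 / 1554.156 = 45.16 °C

T_f = 45.2 °C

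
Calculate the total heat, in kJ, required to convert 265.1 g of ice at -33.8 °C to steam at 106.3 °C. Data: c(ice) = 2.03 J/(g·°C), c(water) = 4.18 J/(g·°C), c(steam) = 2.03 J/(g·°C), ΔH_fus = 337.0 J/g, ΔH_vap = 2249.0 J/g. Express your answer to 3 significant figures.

q1 (heat ice -33.8→0.0 °C): 265.1 × 2.03 × 33.8 = 18190 J
q2 (melt at 0 °C): 265.1 × 337.0 = 89339 J
q3 (heat water 0.0→100.0 °C): 265.1 × 4.18 × 100.0 = 110812 J
q4 (vaporize at 100 °C): 265.1 × 2249.0 = 596210 J
q5 (heat steam 100.0→106.3 °C): 265.1 × 2.03 × 6.3 = 3390 J
Total: 18190 + 89339 + 110812 + 596210 + 3390 = 817941 J = 818 kJ

q = 818 kJ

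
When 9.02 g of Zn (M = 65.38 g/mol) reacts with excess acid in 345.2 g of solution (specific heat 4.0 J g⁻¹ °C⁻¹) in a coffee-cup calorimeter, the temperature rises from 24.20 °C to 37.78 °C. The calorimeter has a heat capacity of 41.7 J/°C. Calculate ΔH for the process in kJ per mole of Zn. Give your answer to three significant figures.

|ΔT| = |37.78 − 24.20| = 13.58 °C
|q_surr| = (345.2 × 4.0 + 41.7) × 13.58 = 1422.5 × 13.58 = 19320 J
n(Zn) = 9.02 / 65.38 = 0.1380 mol
Temperature rose, so q_rxn = −|q_surr| = -19.32 kJ
ΔH = q_rxn / n = -140.0 kJ/mol

ΔH = -140 kJ/mol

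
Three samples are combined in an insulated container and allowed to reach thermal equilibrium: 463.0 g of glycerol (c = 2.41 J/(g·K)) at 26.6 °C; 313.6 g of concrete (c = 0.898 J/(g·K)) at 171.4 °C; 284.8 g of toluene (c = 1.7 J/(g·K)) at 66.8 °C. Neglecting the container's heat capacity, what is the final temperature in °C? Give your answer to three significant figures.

Σ mᵢcᵢ(T − Tᵢ) = 0  ⇒  T = Σ mᵢcᵢTᵢ / Σ mᵢcᵢ
Σ mᵢcᵢ = 463.0×2.41 + 313.6×0.898 + 284.8×1.7 = 1881.6028
Σ mᵢcᵢTᵢ = 1115.83×26.6 + 281.6128×171.4 + 484.16×66.8 = 110290
T = 110290 / 1881.6028 = 58.61 °C

T_f = 58.6 °C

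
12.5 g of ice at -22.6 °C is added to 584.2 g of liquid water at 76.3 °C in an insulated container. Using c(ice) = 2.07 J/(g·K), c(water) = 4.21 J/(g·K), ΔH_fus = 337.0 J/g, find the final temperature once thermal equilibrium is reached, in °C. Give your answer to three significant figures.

Heat to bring ice to 0 °C and melt it: q₁ = 12.5×2.07×22.6 + 12.5×337.0 = 4797.3 J
Heat the water can supply cooling to 0 °C: 584.2×4.21×76.3 = 187658 J > q₁, so all ice melts.
Energy balance: 584.2×4.21×(76.3 − T) = 4797.3 + 12.5×4.21×(T − 0)
2459.482(76.3 − T) = 4797.3 + 52.625 T
187658 − 4797.3 = 2512.107 T
T = 182860.7 / 2512.107 = 72.79 °C

T_f = 72.8 °C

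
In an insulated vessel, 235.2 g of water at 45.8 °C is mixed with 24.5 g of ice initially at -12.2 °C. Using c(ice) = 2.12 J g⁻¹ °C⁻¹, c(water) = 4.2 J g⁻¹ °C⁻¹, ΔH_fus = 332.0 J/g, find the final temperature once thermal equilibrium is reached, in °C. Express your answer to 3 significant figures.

T_f = 33.4 °C

Heat to bring ice to 0 °C and melt it: q₁ = 24.5×2.12×12.2 + 24.5×332.0 = 8767.7 J
Heat the water can supply cooling to 0 °C: 235.2×4.2×45.8 = 45243.1 J > q₁, so all ice melts.
Energy balance: 235.2×4.2×(45.8 − T) = 8767.7 + 24.5×4.2×(T − 0)
987.84(45.8 − T) = 8767.7 + 102.9 T
45243.1 − 8767.7 = 1090.74 T
T = 36475.4 / 1090.74 = 33.44 °C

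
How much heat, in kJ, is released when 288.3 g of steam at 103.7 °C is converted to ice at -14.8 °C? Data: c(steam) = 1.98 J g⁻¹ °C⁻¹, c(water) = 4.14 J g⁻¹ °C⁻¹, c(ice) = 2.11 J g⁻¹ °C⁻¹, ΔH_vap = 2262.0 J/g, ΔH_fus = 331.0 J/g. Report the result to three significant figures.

q1 (cool steam 103.7→100 °C): 288.3 × 1.98 × 3.7 = 2112 J
q2 (condense at 100 °C): 288.3 × 2262.0 = 652135 J
q3 (cool water 100→0 °C): 288.3 × 4.14 × 100.0 = 119356 J
q4 (freeze at 0 °C): 288.3 × 331.0 = 95427 J
q5 (cool ice 0→-14.8 °C): 288.3 × 2.11 × 14.8 = 9003 J
Total: 2112 + 652135 + 119356 + 95427 + 9003 = 878033 J = 878 kJ

q = 878 kJ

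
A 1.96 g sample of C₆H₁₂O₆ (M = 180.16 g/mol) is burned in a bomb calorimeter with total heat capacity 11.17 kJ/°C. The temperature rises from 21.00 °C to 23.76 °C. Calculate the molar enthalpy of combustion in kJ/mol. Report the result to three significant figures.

ΔT = 23.76 − 21.00 = 2.76 °C
q_cal = C_cal × ΔT = 11.17 × 2.76 = 30.8292 kJ
n = 1.96 / 180.16 = 0.01088 mol
q_rxn = −q_cal = -30.8292 kJ
ΔH = -30.8292 / 0.01088 = -2834 kJ/mol

ΔH = -2830 kJ/mol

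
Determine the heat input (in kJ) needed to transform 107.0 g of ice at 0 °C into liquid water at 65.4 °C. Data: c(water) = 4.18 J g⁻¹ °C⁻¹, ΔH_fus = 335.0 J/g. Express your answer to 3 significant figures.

q1 (melt at 0 °C): 107.0 × 335.0 = 35845 J
q2 (heat water 0.0→65.4 °C): 107.0 × 4.18 × 65.4 = 29251 J
Total: 35845 + 29251 = 65096 J = 65.1 kJ

q = 65.1 kJ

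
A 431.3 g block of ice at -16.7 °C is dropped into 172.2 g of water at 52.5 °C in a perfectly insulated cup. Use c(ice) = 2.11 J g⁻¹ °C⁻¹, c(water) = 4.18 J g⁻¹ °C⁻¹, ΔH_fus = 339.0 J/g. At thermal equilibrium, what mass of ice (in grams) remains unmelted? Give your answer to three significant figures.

m_ice remaining = 365 g

Heat to warm all ice to 0 °C: 431.3×2.11×16.7 = 15198 J
Heat released by water cooling to 0 °C: 172.2×4.18×52.5 = 37789 J
37789 J < 15198 + 431.3×339.0 = 161408.7 J, so not all ice melts; final T = 0 °C.
Heat left for melting: 37789 − 15198 = 22591 J
Mass melted = 22591 / 339.0 = 66.64 g
Ice remaining = 431.3 − 66.64 = 364.66 g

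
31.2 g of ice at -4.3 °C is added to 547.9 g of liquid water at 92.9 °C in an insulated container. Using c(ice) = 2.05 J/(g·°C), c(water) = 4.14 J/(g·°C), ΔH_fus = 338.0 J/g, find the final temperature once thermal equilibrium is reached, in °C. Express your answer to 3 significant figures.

Heat to bring ice to 0 °C and melt it: q₁ = 31.2×2.05×4.3 + 31.2×338.0 = 10821 J
Heat the water can supply cooling to 0 °C: 547.9×4.14×92.9 = 210726 J > q₁, so all ice melts.
Energy balance: 547.9×4.14×(92.9 − T) = 10821 + 31.2×4.14×(T − 0)
2268.306(92.9 − T) = 10821 + 129.168 T
210726 − 10821 = 2397.474 T
T = 199905 / 2397.474 = 83.38 °C

T_f = 83.4 °C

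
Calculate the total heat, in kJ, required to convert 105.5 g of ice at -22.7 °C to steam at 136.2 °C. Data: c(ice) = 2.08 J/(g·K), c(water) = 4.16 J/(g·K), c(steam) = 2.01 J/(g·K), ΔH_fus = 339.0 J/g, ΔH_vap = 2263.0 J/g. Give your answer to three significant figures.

q1 (heat ice -22.7→0.0 °C): 105.5 × 2.08 × 22.7 = 4981 J
q2 (melt at 0 °C): 105.5 × 339.0 = 35765 J
q3 (heat water 0.0→100.0 °C): 105.5 × 4.16 × 100.0 = 43888 J
q4 (vaporize at 100 °C): 105.5 × 2263.0 = 238747 J
q5 (heat steam 100.0→136.2 °C): 105.5 × 2.01 × 36.2 = 7676 J
Total: 4981 + 35765 + 43888 + 238747 + 7676 = 331057 J = 331 kJ

q = 331 kJ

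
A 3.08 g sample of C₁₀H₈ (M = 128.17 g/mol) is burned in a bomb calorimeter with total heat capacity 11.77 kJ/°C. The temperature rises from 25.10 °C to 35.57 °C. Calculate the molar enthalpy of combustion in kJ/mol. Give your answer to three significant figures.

ΔT = 35.57 − 25.10 = 10.47 °C
q_cal = C_cal × ΔT = 11.77 × 10.47 = 123.2319 kJ
n = 3.08 / 128.17 = 0.02403 mol
q_rxn = −q_cal = -123.2319 kJ
ΔH = -123.2319 / 0.02403 = -5128 kJ/mol

ΔH = -5130 kJ/mol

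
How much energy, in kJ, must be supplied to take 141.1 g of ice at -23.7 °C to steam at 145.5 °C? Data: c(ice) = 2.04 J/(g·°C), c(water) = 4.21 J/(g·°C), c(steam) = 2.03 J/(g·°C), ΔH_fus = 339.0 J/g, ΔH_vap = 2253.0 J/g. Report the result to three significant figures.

q = 445 kJ

q1 (heat ice -23.7→0.0 °C): 141.1 × 2.04 × 23.7 = 6822 J
q2 (melt at 0 °C): 141.1 × 339.0 = 47833 J
q3 (heat water 0.0→100.0 °C): 141.1 × 4.21 × 100.0 = 59403 J
q4 (vaporize at 100 °C): 141.1 × 2253.0 = 317898 J
q5 (heat steam 100.0→145.5 °C): 141.1 × 2.03 × 45.5 = 13033 J
Total: 6822 + 47833 + 59403 + 317898 + 13033 = 444989 J = 445 kJ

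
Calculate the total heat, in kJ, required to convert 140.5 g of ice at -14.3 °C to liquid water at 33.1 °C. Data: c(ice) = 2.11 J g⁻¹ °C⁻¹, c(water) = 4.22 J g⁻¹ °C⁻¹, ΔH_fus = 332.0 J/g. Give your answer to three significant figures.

q = 70.5 kJ

q1 (heat ice -14.3→0.0 °C): 140.5 × 2.11 × 14.3 = 4239 J
q2 (melt at 0 °C): 140.5 × 332.0 = 46646 J
q3 (heat water 0.0→33.1 °C): 140.5 × 4.22 × 33.1 = 19625 J
Total: 4239 + 46646 + 19625 = 70510 J = 70.5 kJ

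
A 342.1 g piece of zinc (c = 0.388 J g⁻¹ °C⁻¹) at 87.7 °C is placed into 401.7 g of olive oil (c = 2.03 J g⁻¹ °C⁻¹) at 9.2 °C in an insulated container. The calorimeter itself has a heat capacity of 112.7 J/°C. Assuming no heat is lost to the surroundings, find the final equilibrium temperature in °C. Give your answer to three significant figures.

Heat lost by zinc = heat gained by olive oil + calorimeter.
(342.1)(0.388)(87.7 − T) = [(401.7)(2.03) + 112.7](T − 9.2)
132.7348 (87.7 − T) = 928.151 (T − 9.2)
11641 − 132.7348 T = 928.151 T − 8539.0
20180.0 = 1060.8858 T
T = 19.02 °C

T_f = 19.0 °C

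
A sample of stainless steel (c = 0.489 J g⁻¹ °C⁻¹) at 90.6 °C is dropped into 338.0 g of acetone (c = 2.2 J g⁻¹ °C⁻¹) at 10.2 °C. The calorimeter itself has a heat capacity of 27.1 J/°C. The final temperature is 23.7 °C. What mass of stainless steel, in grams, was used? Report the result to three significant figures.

q_gained = (338.0 × 2.2 + 27.1) × (23.7 − 10.2) = 10400 J
q_lost = m × 0.489 × (90.6 − 23.7) = 32.7141 m
m = 10400 / 32.7141 = 318 g

m = 318 g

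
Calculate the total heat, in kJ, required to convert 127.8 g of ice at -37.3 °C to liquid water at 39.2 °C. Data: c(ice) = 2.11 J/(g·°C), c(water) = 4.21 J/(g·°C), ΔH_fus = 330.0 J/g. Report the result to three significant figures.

q = 73.3 kJ

q1 (heat ice -37.3→0.0 °C): 127.8 × 2.11 × 37.3 = 10058 J
q2 (melt at 0 °C): 127.8 × 330.0 = 42174 J
q3 (heat water 0.0→39.2 °C): 127.8 × 4.21 × 39.2 = 21091 J
Total: 10058 + 42174 + 21091 = 73323 J = 73.3 kJ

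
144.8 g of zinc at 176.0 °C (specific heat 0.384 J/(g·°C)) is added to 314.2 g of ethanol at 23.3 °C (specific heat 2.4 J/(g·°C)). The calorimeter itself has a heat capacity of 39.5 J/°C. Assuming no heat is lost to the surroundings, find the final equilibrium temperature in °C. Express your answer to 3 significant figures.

Heat lost by zinc = heat gained by ethanol + calorimeter.
(144.8)(0.384)(176.0 − T) = [(314.2)(2.4) + 39.5](T − 23.3)
55.6032 (176.0 − T) = 793.58 (T − 23.3)
9786.2 − 55.6032 T = 793.58 T − 18490
28276.2 = 849.1832 T
T = 33.30 °C

T_f = 33.3 °C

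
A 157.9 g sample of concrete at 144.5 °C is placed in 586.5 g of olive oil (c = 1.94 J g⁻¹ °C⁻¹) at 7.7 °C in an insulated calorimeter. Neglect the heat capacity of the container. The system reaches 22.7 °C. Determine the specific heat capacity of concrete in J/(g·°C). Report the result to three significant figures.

q_gained = (586.5 × 1.94) × (22.7 − 7.7) = 17067 J
q_lost = 157.9 × c × (144.5 − 22.7) = 19232.22 c
Set equal: c = 17067 / 19232.22 = 0.887 J/(g·°C)

c = 0.887 J/(g·°C)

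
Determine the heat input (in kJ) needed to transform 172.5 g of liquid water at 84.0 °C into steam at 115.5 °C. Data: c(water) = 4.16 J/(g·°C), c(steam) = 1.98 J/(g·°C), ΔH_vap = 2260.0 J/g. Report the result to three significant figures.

q1 (heat water 84.0→100.0 °C): 172.5 × 4.16 × 16.0 = 11482 J
q2 (vaporize at 100 °C): 172.5 × 2260.0 = 389850 J
q3 (heat steam 100.0→115.5 °C): 172.5 × 1.98 × 15.5 = 5294 J
Total: 11482 + 389850 + 5294 = 406626 J = 407 kJ

q = 407 kJ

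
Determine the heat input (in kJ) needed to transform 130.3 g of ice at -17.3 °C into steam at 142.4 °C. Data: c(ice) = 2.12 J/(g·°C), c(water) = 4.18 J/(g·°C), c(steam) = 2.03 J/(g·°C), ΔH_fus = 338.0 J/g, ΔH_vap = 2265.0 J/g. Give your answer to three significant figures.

q1 (heat ice -17.3→0.0 °C): 130.3 × 2.12 × 17.3 = 4779 J
q2 (melt at 0 °C): 130.3 × 338.0 = 44041 J
q3 (heat water 0.0→100.0 °C): 130.3 × 4.18 × 100.0 = 54465 J
q4 (vaporize at 100 °C): 130.3 × 2265.0 = 295130 J
q5 (heat steam 100.0→142.4 °C): 130.3 × 2.03 × 42.4 = 11215 J
Total: 4779 + 44041 + 54465 + 295130 + 11215 = 409630 J = 410 kJ

q = 410 kJ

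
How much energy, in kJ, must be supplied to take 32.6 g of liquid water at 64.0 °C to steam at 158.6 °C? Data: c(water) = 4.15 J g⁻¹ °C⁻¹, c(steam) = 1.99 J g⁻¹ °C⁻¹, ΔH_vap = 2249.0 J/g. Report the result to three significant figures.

q = 82.0 kJ

q1 (heat water 64.0→100.0 °C): 32.6 × 4.15 × 36.0 = 4870 J
q2 (vaporize at 100 °C): 32.6 × 2249.0 = 73317 J
q3 (heat steam 100.0→158.6 °C): 32.6 × 1.99 × 58.6 = 3802 J
Total: 4870 + 73317 + 3802 = 81989 J = 82.0 kJ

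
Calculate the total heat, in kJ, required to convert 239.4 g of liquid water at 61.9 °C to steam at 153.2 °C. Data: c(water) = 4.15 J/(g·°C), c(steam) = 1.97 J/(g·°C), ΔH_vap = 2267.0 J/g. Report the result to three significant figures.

q1 (heat water 61.9→100.0 °C): 239.4 × 4.15 × 38.1 = 37853 J
q2 (vaporize at 100 °C): 239.4 × 2267.0 = 542720 J
q3 (heat steam 100.0→153.2 °C): 239.4 × 1.97 × 53.2 = 25090 J
Total: 37853 + 542720 + 25090 = 605663 J = 606 kJ

q = 606 kJ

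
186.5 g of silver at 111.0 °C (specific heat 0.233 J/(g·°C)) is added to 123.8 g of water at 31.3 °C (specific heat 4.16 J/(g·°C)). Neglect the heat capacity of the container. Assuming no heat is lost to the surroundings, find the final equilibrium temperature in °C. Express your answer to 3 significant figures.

Heat lost by silver = heat gained by water.
(186.5)(0.233)(111.0 − T) = (123.8)(4.16)(T − 31.3)
43.4545 (111.0 − T) = 515.008 (T − 31.3)
4823.4 − 43.4545 T = 515.008 T − 16120
20943.4 = 558.4625 T
T = 37.50 °C

T_f = 37.5 °C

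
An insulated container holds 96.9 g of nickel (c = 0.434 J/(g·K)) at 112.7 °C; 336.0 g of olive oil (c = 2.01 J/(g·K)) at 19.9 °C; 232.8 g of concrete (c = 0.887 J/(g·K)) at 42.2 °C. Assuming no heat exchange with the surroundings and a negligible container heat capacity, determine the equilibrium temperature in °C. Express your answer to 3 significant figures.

T_f = 29.1 °C

Σ mᵢcᵢ(T − Tᵢ) = 0  ⇒  T = Σ mᵢcᵢTᵢ / Σ mᵢcᵢ
Σ mᵢcᵢ = 96.9×0.434 + 336.0×2.01 + 232.8×0.887 = 923.9082
Σ mᵢcᵢTᵢ = 42.0546×112.7 + 675.36×19.9 + 206.4936×42.2 = 26893
T = 26893 / 923.9082 = 29.11 °C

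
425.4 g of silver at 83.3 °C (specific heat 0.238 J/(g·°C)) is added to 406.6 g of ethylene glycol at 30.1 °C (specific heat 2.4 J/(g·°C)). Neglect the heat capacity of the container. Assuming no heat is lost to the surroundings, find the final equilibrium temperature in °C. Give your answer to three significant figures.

T_f = 35.1 °C

Heat lost by silver = heat gained by ethylene glycol.
(425.4)(0.238)(83.3 − T) = (406.6)(2.4)(T − 30.1)
101.2452 (83.3 − T) = 975.84 (T − 30.1)
8433.7 − 101.2452 T = 975.84 T − 29373
37806.7 = 1077.0852 T
T = 35.10 °C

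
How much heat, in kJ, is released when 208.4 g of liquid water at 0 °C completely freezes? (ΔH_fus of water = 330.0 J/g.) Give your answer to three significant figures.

q = m × ΔH_fus = 208.4 × 330.0 = 68770 J = 68.8 kJ

q = 68.8 kJ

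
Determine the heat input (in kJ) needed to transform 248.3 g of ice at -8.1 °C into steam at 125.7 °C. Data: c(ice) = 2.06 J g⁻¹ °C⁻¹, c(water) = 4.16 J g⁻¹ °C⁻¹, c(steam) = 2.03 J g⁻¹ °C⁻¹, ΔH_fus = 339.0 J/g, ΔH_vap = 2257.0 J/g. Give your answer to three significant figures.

q = 765 kJ

q1 (heat ice -8.1→0.0 °C): 248.3 × 2.06 × 8.1 = 4143 J
q2 (melt at 0 °C): 248.3 × 339.0 = 84174 J
q3 (heat water 0.0→100.0 °C): 248.3 × 4.16 × 100.0 = 103293 J
q4 (vaporize at 100 °C): 248.3 × 2257.0 = 560413 J
q5 (heat steam 100.0→125.7 °C): 248.3 × 2.03 × 25.7 = 12954 J
Total: 4143 + 84174 + 103293 + 560413 + 12954 = 764977 J = 765 kJ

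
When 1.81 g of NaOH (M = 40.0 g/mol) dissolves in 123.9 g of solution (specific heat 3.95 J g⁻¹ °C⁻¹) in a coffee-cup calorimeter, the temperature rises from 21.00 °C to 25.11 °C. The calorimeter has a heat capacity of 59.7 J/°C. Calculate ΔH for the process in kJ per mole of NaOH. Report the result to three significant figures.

ΔH = -49.9 kJ/mol

|ΔT| = |25.11 − 21.00| = 4.11 °C
|q_surr| = (123.9 × 3.95 + 59.7) × 4.11 = 549.105 × 4.11 = 2257 J
n(NaOH) = 1.81 / 40.0 = 0.04525 mol
Temperature rose, so q_rxn = −|q_surr| = -2.257 kJ
ΔH = q_rxn / n = -49.88 kJ/mol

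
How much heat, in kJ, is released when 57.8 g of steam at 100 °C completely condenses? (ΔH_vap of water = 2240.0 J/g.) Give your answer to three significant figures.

q = m × ΔH_vap = 57.8 × 2240.0 = 129470 J = 129 kJ

q = 129 kJ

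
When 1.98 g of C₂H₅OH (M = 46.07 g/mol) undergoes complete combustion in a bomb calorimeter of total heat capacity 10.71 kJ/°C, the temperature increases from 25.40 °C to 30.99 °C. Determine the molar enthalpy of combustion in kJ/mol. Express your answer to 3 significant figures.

ΔH = -1390 kJ/mol

ΔT = 30.99 − 25.40 = 5.59 °C
q_cal = C_cal × ΔT = 10.71 × 5.59 = 59.8689 kJ
n = 1.98 / 46.07 = 0.04298 mol
q_rxn = −q_cal = -59.8689 kJ
ΔH = -59.8689 / 0.04298 = -1393 kJ/mol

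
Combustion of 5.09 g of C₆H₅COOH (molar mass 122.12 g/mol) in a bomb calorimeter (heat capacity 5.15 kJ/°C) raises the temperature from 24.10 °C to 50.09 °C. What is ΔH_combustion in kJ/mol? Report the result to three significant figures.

ΔH = -3210 kJ/mol

ΔT = 50.09 − 24.10 = 25.99 °C
q_cal = C_cal × ΔT = 5.15 × 25.99 = 133.8485 kJ
n = 5.09 / 122.12 = 0.04168 mol
q_rxn = −q_cal = -133.8485 kJ
ΔH = -133.8485 / 0.04168 = -3211 kJ/mol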